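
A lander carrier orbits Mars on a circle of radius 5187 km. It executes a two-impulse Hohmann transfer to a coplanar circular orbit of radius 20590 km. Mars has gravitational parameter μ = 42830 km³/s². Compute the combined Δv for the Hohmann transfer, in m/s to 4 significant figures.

Δv = 1286 m/s

The Hohmann ellipse has a_t = (r₁ + r₂)/2 = 12888.5 km.
Circular speed at r₁: v₁ = √(μ/r₁) = √(42830/5187) = 2.873531 km/s.
On the transfer ellipse at r₁, vis-viva equation gives v_p = √[μ(2/r₁ − 1/a_t)] = 3.631975 km/s.
First burn Δv₁ = |v_p − v₁| = 0.7584 km/s.
Circular speed at r₂: v₂ = √(μ/r₂) = 1.4423 km/s.
Transfer-orbit speed at r₂: v_a = √[μ(2/r₂ − 1/a_t)] = 0.91496 km/s.
Second burn Δv₂ = |v₂ − v_a| = 0.5273 km/s.
Δv = Δv₁ + Δv₂ = 0.7584 + 0.5273 = 1.286 km/s.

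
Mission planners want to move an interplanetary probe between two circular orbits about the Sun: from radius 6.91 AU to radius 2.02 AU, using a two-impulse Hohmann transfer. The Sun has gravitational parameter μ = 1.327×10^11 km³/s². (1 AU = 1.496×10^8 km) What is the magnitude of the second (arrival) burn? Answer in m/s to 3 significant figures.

In km: r₁ = 6.91 × 1.496×10^8 = 1.033736×10^9 km; r₂ = 2.02 × 1.496×10^8 = 3.02192×10^8 km.
The Hohmann ellipse has a_t = (r₁ + r₂)/2 = 6.67964×10^8 km.
On the circular orbit at r = 3.02192×10^8 km, v_c = √(μ/r) = 20.955 km/s.
Transfer-orbit speed at the same r (vis-viva, a = a_t): v_t = √[μ(2/r − 1/a_t)] = 26.069 km/s.
Δv₂ = |v_t − v_c| = |26.069 − 20.955| = 5.114 km/s.

Δv₂ = 5110 m/s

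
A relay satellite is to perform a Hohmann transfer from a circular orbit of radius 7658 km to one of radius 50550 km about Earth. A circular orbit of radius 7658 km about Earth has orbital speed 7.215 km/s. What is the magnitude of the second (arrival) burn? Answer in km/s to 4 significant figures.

From the circular-orbit relation v² = μ/r at r = 7658 km: μ = v²r = (7.215)² × 7658 = 3.98647×10^5 km³/s².
Transfer-ellipse semi-major axis a_t = (r₁ + r₂)/2 = (7658 + 50550)/2 = 29104 km.
On the circular orbit at r = 50550 km, v_c = √(μ/r) = 2.8082 km/s.
Transfer-orbit speed at the same r (vis-viva, a = a_t): v_t = √[μ(2/r − 1/a_t)] = 1.4405 km/s.
Δv₂ = |v_t − v_c| = |1.4405 − 2.8082| = 1.368 km/s.

Δv₂ = 1.368 km/s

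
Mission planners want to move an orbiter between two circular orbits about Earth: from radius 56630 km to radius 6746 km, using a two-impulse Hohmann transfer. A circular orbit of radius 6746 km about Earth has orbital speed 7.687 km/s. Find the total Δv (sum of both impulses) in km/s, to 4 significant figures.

Δv = 4.018 km/s

From the circular-orbit relation v² = μ/r at r = 6746 km: μ = v²r = (7.687)² × 6746 = 3.98621×10^5 km³/s².
The Hohmann ellipse has a_t = (r₁ + r₂)/2 = 31688 km.
At r₁ the circular-orbit speed is v₁ = √(μ/r₁) = 2.653 km/s.
On the transfer ellipse at r₁, vis-viva gives v_a = √[μ(2/r₁ − 1/a_t)] = 1.224 km/s.
First burn Δv₁ = |v_a − v₁| = 1.429 km/s.
Circular speed at r₂: v₂ = √(μ/r₂) = 7.6870 km/s.
Transfer-orbit speed at r₂: v_p = √[μ(2/r₂ − 1/a_t)] = 10.276 km/s.
Second burn Δv₂ = |v₂ − v_p| = 2.589 km/s.
Δv = Δv₁ + Δv₂ = 1.429 + 2.589 = 4.018 km/s.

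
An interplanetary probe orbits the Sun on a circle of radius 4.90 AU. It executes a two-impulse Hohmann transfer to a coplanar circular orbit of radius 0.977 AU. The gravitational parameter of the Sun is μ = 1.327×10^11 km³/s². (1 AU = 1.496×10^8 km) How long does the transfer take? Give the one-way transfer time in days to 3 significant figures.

In km: r₁ = 4.90 × 1.496×10^8 = 7.3304×10^8 km; r₂ = 0.977 × 1.496×10^8 = 1.461592×10^8 km.
The Hohmann ellipse has a_t = (r₁ + r₂)/2 = 4.395996×10^8 km.
Transfer time t = π√(a_t³/μ) = π√((4.395996×10^8)³ / 1.327×10^11) = 7.949×10^7 s.
Converting: 7.949×10^7 s ÷ 86400 s/day = 920 days.

t = 920 days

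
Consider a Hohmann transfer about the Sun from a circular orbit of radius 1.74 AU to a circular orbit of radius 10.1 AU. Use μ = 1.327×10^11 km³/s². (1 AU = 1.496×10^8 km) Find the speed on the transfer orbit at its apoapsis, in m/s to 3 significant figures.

v = 5080 m/s

In km: r₁ = 1.74 × 1.496×10^8 = 2.60304×10^8 km; r₂ = 10.1 × 1.496×10^8 = 1.51096×10^9 km.
The Hohmann ellipse has a_t = (r₁ + r₂)/2 = 8.85632×10^8 km.
The apoapsis of the transfer ellipse is at r = 1.51096×10^9 km.
Vis-viva: v = √[μ(2/r − 1/a_t)] = √[1.327×10^11 × (2/1.51096×10^9 − 1/8.85632×10^8)] = 5.081 km/s.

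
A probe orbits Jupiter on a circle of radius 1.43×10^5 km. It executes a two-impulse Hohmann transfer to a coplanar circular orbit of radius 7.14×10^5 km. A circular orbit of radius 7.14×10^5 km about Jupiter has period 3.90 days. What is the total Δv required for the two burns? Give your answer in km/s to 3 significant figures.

Δv = 14.3 km/s

From Kepler's third law T² = 4π²r³/μ at r = 7.14×10^5 km, T = 3.90 days = 3.90 × 86400 s = 3.3696×10^5 s: μ = 4π²r³/T² = 1.26560×10^8 km³/s².
Semi-major axis of the transfer orbit: a_t = (1.430×10^5 + 7.140×10^5)/2 = 4.285×10^5 km.
Circular speed at r₁: v₁ = √(μ/r₁) = √(1.26560×10^8/1.430×10^5) = 29.7496 km/s.
On the transfer ellipse at r₁, vis-viva equation gives v_p = √[μ(2/r₁ − 1/a_t)] = 38.4021 km/s.
First burn Δv₁ = |v_p − v₁| = 8.6525 km/s.
At r₂, v₂ = √(μ/r₂) = 13.31373 km/s.
Transfer-orbit speed at r₂: v_a = √[μ(2/r₂ − 1/a_t)] = 7.691169 km/s.
Second burn Δv₂ = |v₂ − v_a| = 5.6226 km/s.
Δv = Δv₁ + Δv₂ = 8.6525 + 5.6226 = 14.28 km/s.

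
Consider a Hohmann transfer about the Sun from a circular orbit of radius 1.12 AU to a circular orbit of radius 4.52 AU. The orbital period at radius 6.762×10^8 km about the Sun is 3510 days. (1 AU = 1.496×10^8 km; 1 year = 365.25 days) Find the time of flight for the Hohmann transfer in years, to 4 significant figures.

From Kepler's third law T² = 4π²r³/μ at r = 6.762×10^8 km, T = 3510 days = 3510 × 86400 s = 3.03264×10^8 s: μ = 4π²r³/T² = 1.32722×10^11 km³/s².
In km: r₁ = 1.12 × 1.496×10^8 = 1.67552×10^8 km; r₂ = 4.52 × 1.496×10^8 = 6.76192×10^8 km.
Transfer-ellipse semi-major axis a_t = (r₁ + r₂)/2 = (1.67552×10^8 + 6.76192×10^8)/2 = 4.21872×10^8 km.
Transfer time t = π√(a_t³/μ) = π√((4.21872×10^8)³ / 1.32722×10^11) = 7.472×10^7 s.
Converting: 7.472×10^7 s ÷ 3.15576×10^7 s/year (365.25 × 86400) = 2.368 years.

t = 2.368 years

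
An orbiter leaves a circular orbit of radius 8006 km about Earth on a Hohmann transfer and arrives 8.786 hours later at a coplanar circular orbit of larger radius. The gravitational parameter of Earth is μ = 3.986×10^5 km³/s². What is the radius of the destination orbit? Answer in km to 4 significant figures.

Transfer time t = 8.786 hours = 31629.6 s, and t = π√(a_t³/μ).
So a_t = (μ t²/π²)^(1/3) = (3.986×10^5 × (31629.6)² / π²)^(1/3) = 34314 km.
Since a_t = (r₁ + r₂)/2, r₂ = 2a_t − r₁ = 2×34314 − 8006 = 60622 km.

r₂ = 60620 km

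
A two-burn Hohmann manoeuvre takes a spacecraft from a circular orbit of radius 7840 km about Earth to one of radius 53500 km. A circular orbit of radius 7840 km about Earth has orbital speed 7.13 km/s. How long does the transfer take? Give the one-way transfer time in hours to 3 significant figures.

From the circular-orbit relation v² = μ/r at r = 7840 km: μ = v²r = (7.13)² × 7840 = 3.98561×10^5 km³/s².
Semi-major axis of the transfer orbit: a_t = (7840 + 53500)/2 = 30670 km.
Half the transfer-orbit period gives t = π√(a_t³/μ) = 26728 s.
Converting: 26728 s ÷ 3600 s/hour = 7.42 hours.

t = 7.42 hours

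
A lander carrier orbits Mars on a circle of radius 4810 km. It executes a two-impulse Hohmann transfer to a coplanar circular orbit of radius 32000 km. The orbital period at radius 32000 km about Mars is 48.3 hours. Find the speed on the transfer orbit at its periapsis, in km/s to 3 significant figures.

v = 3.93 km/s

From Kepler's third law T² = 4π²r³/μ at r = 32000 km, T = 48.3 hours = 48.3 × 3600 s = 1.7388×10^5 s: μ = 4π²r³/T² = 42786.9 km³/s².
Semi-major axis of the transfer orbit: a_t = (4810 + 32000)/2 = 18405 km.
At periapsis, r = 4810 km.
Applying v² = μ(2/r − 1/a_t): v = 3.933 km/s.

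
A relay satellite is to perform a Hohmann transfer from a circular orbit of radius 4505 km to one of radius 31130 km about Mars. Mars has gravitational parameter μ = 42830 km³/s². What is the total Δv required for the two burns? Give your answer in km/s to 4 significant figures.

Transfer-ellipse semi-major axis a_t = (r₁ + r₂)/2 = (4505 + 31130)/2 = 17817.5 km.
At r₁ the circular-orbit speed is v₁ = √(μ/r₁) = 3.0834 km/s.
On the transfer ellipse at r₁, v² = μ(2/r − 1/a) gives v_p = √[μ(2/r₁ − 1/a_t)] = 4.0756 km/s.
First burn Δv₁ = |v_p − v₁| = 0.9922 km/s.
At r₂, v₂ = √(μ/r₂) = 1.173 km/s.
Transfer-orbit speed at r₂: v_a = √[μ(2/r₂ − 1/a_t)] = 0.5898 km/s.
Second burn Δv₂ = |v₂ − v_a| = 0.5832 km/s.
Δv = Δv₁ + Δv₂ = 0.9922 + 0.5832 = 1.575 km/s.

Δv = 1.575 km/s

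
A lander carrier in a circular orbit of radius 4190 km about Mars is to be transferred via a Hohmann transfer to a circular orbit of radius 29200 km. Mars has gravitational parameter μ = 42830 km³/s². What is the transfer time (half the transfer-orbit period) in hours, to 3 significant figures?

t = 9.10 hours

Transfer-ellipse semi-major axis a_t = (r₁ + r₂)/2 = (4190 + 29200)/2 = 16695 km.
Transfer time t = π√(a_t³/μ) = π√((16695)³ / 42830) = 32750 s.
Converting: 32750 s ÷ 3600 s/hour = 9.10 hours.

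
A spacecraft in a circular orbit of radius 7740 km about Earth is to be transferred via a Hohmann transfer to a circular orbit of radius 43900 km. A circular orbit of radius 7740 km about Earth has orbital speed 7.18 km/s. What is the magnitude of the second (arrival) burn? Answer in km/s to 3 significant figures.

From the circular-orbit relation v² = μ/r at r = 7740 km: μ = v²r = (7.18)² × 7740 = 3.99016×10^5 km³/s².
The Hohmann ellipse has a_t = (r₁ + r₂)/2 = 25820 km.
Circular speed at r = 43900 km: v_c = √(μ/r) = 3.015 km/s.
Vis-viva on the transfer ellipse at r = 43900 km gives v_t = √[μ(2/r − 1/a_t)] = 1.651 km/s.
Δv₂ = |v_t − v_c| = |1.651 − 3.015| = 1.364 km/s.

Δv₂ = 1.36 km/s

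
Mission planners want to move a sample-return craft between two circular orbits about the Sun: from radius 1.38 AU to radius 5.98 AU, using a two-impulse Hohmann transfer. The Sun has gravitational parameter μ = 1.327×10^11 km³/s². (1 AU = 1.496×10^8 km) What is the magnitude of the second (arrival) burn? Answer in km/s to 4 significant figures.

Δv₂ = 4.721 km/s

In km: r₁ = 1.38 × 1.496×10^8 = 2.06448×10^8 km; r₂ = 5.98 × 1.496×10^8 = 8.94608×10^8 km.
Semi-major axis of the transfer orbit: a_t = (2.06448×10^8 + 8.94608×10^8)/2 = 5.50528×10^8 km.
On the circular orbit at r = 8.94608×10^8 km, v_c = √(μ/r) = 12.179 km/s.
Transfer-orbit speed at the same r (vis-viva, a = a_t): v_t = √[μ(2/r − 1/a_t)] = 7.4582 km/s.
Δv₂ = |v_t − v_c| = |7.4582 − 12.179| = 4.721 km/s.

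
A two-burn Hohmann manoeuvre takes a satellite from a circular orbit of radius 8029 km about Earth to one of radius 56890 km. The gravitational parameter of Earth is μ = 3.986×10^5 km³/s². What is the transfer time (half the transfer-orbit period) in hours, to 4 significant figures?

Semi-major axis of the transfer orbit: a_t = (8029 + 56890)/2 = 32459.5 km.
By Kepler's third law the transfer-orbit period is T = 2π√(a_t³/μ), so t = T/2 = 29100 s.
Converting: 29100 s ÷ 3600 s/hour = 8.083 hours.

t = 8.083 hours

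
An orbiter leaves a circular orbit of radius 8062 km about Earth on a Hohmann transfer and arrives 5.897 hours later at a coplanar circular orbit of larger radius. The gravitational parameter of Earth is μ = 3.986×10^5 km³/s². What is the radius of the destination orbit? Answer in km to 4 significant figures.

r₂ = 44550 km

Transfer time t = 5.897 hours = 21229.2 s, and t = π√(a_t³/μ).
So a_t = (μ t²/π²)^(1/3) = (3.986×10^5 × (21229.2)² / π²)^(1/3) = 26305 km.
Since a_t = (r₁ + r₂)/2, r₂ = 2a_t − r₁ = 2×26305 − 8062 = 44548 km.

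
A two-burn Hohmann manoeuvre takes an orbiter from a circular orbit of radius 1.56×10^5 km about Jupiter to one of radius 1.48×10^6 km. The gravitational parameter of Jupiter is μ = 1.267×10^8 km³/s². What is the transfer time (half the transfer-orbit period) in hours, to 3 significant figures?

Transfer-ellipse semi-major axis a_t = (r₁ + r₂)/2 = (1.560×10^5 + 1.480×10^6)/2 = 8.180×10^5 km.
Half the transfer-orbit period gives t = π√(a_t³/μ) = 2.065×10^5 s.
Converting: 2.065×10^5 s ÷ 3600 s/hour = 57.4 hours.

t = 57.4 hours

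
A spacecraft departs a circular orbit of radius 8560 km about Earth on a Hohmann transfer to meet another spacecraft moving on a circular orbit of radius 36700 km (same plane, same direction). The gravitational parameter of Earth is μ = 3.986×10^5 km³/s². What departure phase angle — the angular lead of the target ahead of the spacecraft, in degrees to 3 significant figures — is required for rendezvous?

φ = 92.8°

Semi-major axis of the transfer orbit: a_t = (8560 + 36700)/2 = 22630 km.
The half-period of the transfer ellipse is t = π√(a_t³/μ) = 16940 s.
The target's mean motion on its circular orbit is ω₂ = √(μ/r₂³) = 8.980×10^-5 rad/s.
Angle swept by the target during transfer: ω₂·t = 1.5212 rad = 87.16°.
The spacecraft traverses 180° on the transfer ellipse, so the target must lead by 180° − 87.16° = 92.8°.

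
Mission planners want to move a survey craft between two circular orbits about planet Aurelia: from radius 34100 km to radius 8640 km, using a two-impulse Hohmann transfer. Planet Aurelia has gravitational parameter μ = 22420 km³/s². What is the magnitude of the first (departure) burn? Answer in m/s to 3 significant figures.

The Hohmann ellipse has a_t = (r₁ + r₂)/2 = 21370 km.
On the circular orbit at r = 34100 km, v_c = √(μ/r) = 0.8109 km/s.
Transfer-orbit speed at the same r (vis-viva, a = a_t): v_t = √[μ(2/r − 1/a_t)] = 0.5156 km/s.
Δv₁ = |v_t − v_c| = |0.5156 − 0.8109| = 0.2953 km/s.

Δv₁ = 295 m/s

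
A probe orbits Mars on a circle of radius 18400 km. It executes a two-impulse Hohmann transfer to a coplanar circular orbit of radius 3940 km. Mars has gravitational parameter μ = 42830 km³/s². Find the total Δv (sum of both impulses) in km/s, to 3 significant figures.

Transfer-ellipse semi-major axis a_t = (r₁ + r₂)/2 = (18400 + 3940)/2 = 11170 km.
Circular speed at r₁: v₁ = √(μ/r₁) = √(42830/18400) = 1.5257 km/s.
On the transfer ellipse at r₁, v² = μ(2/r − 1/a) gives v_a = √[μ(2/r₁ − 1/a_t)] = 0.90612 km/s.
First burn Δv₁ = |v_a − v₁| = 0.6196 km/s.
At r₂, v₂ = √(μ/r₂) = 3.29705 km/s.
Transfer-orbit speed at r₂: v_p = √[μ(2/r₂ − 1/a_t)] = 4.23164 km/s.
Second burn Δv₂ = |v₂ − v_p| = 0.9346 km/s.
Total Δv = Δv₁ + Δv₂ = 1.554 km/s.

Δv = 1.55 km/s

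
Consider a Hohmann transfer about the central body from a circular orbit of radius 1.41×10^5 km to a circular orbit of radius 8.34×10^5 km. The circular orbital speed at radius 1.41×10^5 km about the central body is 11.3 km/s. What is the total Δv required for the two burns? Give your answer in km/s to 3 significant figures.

From the circular-orbit relation v² = μ/r at r = 1.41×10^5 km: μ = v²r = (11.3)² × 1.41×10^5 = 1.80043×10^7 km³/s².
Transfer-ellipse semi-major axis a_t = (r₁ + r₂)/2 = (1.410×10^5 + 8.340×10^5)/2 = 4.875×10^5 km.
Circular speed at r₁: v₁ = √(μ/r₁) = √(1.80043×10^7/1.410×10^5) = 11.30000 km/s.
Transfer-orbit speed at r₁ (vis-viva): v_p = √[μ(2/r₁ − 1/a_t)] = 14.77999 km/s.
First burn Δv₁ = |v_p − v₁| = 3.47999 km/s.
At r₂, v₂ = √(μ/r₂) = 4.6463 km/s.
Transfer-orbit speed at r₂: v_a = √[μ(2/r₂ − 1/a_t)] = 2.4988 km/s.
Second burn Δv₂ = |v₂ − v_a| = 2.14750 km/s.
Δv = Δv₁ + Δv₂ = 3.47999 + 2.14750 = 5.627 km/s.

Δv = 5.63 km/s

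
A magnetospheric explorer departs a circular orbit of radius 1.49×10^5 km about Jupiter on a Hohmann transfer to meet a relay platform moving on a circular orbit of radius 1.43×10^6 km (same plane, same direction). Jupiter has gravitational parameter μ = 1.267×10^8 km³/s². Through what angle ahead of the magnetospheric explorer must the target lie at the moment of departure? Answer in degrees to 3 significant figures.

φ = 106°

Semi-major axis of the transfer orbit: a_t = (1.490×10^5 + 1.430×10^6)/2 = 7.895×10^5 km.
The half-period of the transfer ellipse is t = π√(a_t³/μ) = 1.958×10^5 s.
Target angular speed ω₂ = √(μ/r₂³) = 6.582×10^-6 rad/s.
Angle swept by the target during transfer: ω₂·t = 1.2888 rad = 73.84°.
The magnetospheric explorer traverses 180° on the transfer ellipse, so the target must lead by 180° − 73.84° = 106°.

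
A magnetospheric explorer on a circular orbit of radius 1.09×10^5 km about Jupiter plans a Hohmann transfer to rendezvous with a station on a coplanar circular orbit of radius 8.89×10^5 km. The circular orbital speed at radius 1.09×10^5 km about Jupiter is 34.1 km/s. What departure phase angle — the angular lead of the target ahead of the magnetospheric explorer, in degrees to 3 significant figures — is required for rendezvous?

From the circular-orbit relation v² = μ/r at r = 1.09×10^5 km: μ = v²r = (34.1)² × 1.09×10^5 = 1.26746×10^8 km³/s².
Transfer-ellipse semi-major axis a_t = (r₁ + r₂)/2 = (1.090×10^5 + 8.890×10^5)/2 = 4.990×10^5 km.
Transfer time t = π√(a_t³/μ) = 98363.3 s.
The target's mean motion on its circular orbit is ω₂ = √(μ/r₂³) = 1.34312×10^-5 rad/s.
Angle swept by the target during transfer: ω₂·t = 1.32114 rad = 75.70°.
Arrival is 180° from departure on the ellipse, so φ = 180° − 75.70° = 104°.

φ = 104°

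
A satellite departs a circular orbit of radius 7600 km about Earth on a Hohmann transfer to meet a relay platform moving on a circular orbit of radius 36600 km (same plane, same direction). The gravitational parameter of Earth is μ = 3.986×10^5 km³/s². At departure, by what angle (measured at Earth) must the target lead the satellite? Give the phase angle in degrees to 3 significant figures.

Transfer-ellipse semi-major axis a_t = (r₁ + r₂)/2 = (7600 + 36600)/2 = 22100 km.
The half-period of the transfer ellipse is t = π√(a_t³/μ) = 16348 s.
The target's mean motion on its circular orbit is ω₂ = √(μ/r₂³) = 9.0167×10^-5 rad/s.
Angle swept by the target during transfer: ω₂·t = 1.4741 rad = 84.46°.
Arrival is 180° from departure on the ellipse, so φ = 180° − 84.46° = 95.5°.

φ = 95.5°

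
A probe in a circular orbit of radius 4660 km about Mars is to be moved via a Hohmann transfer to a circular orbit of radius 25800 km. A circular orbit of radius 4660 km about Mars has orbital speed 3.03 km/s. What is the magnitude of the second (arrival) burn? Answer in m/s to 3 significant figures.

From the circular-orbit relation v² = μ/r at r = 4660 km: μ = v²r = (3.03)² × 4660 = 42783.0 km³/s².
Semi-major axis of the transfer orbit: a_t = (4660 + 25800)/2 = 15230 km.
Circular speed at r = 25800 km: v_c = √(μ/r) = 1.2877 km/s.
Vis-viva on the transfer ellipse at r = 25800 km gives v_t = √[μ(2/r − 1/a_t)] = 0.71231 km/s.
Δv₂ = |v_t − v_c| = |0.71231 − 1.2877| = 0.5754 km/s.

Δv₂ = 575 m/s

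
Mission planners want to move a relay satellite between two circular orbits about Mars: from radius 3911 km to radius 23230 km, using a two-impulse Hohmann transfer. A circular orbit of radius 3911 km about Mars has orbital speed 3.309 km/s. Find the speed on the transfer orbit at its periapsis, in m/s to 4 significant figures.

From the circular-orbit relation v² = μ/r at r = 3911 km: μ = v²r = (3.309)² × 3911 = 42823.4 km³/s².
Transfer-ellipse semi-major axis a_t = (r₁ + r₂)/2 = (3911 + 23230)/2 = 13570.5 km.
At periapsis, r = 3911 km.
Vis-viva: v = √[μ(2/r − 1/a_t)] = √[42823.4 × (2/3911 − 1/13570.5)] = 4.329 km/s.

v = 4329 m/s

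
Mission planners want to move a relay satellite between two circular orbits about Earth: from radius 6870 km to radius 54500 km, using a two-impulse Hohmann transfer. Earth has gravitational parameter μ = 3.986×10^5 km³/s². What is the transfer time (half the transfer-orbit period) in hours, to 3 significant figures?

t = 7.43 hours

The Hohmann ellipse has a_t = (r₁ + r₂)/2 = 30685 km.
By Kepler's third law the transfer-orbit period is T = 2π√(a_t³/μ), so t = T/2 = 26750 s.
Converting: 26750 s ÷ 3600 s/hour = 7.43 hours.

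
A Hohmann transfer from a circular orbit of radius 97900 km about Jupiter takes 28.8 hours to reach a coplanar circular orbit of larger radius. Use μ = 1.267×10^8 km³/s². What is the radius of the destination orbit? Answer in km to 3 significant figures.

r₂ = 9.36×10^5 km

Transfer time t = 28.8 hours = 1.0368×10^5 s, and t = π√(a_t³/μ).
So a_t = (μ t²/π²)^(1/3) = (1.267×10^8 × (1.0368×10^5)² / π²)^(1/3) = 5.1676×10^5 km.
Since a_t = (r₁ + r₂)/2, r₂ = 2a_t − r₁ = 2×5.1676×10^5 − 97900 = 9.3562×10^5 km.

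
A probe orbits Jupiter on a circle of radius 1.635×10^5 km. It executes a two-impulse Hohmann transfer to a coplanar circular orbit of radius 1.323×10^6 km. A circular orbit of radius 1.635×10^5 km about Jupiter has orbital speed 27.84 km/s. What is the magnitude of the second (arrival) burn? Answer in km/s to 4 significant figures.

Δv₂ = 5.197 km/s

From the circular-orbit relation v² = μ/r at r = 1.635×10^5 km: μ = v²r = (27.84)² × 1.635×10^5 = 1.26723×10^8 km³/s².
The Hohmann ellipse has a_t = (r₁ + r₂)/2 = 7.4325×10^5 km.
On the circular orbit at r = 1.323×10^6 km, v_c = √(μ/r) = 9.787 km/s.
Vis-viva on the transfer ellipse at r = 1.323×10^6 km gives v_t = √[μ(2/r − 1/a_t)] = 4.590 km/s.
Δv₂ = |v_t − v_c| = |4.590 − 9.787| = 5.197 km/s.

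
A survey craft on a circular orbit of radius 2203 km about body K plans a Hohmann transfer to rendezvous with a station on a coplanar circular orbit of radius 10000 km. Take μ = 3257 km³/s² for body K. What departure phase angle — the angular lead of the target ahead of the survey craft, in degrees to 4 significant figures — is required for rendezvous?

Semi-major axis of the transfer orbit: a_t = (2203 + 10000)/2 = 6101.5 km.
The half-period of the transfer ellipse is t = π√(a_t³/μ) = 26236 s.
Target angular speed ω₂ = √(μ/r₂³) = 5.7070×10^-5 rad/s.
Angle swept by the target during transfer: ω₂·t = 1.4973 rad = 85.79°.
The survey craft traverses 180° on the transfer ellipse, so the target must lead by 180° − 85.79° = 94.21°.

φ = 94.21°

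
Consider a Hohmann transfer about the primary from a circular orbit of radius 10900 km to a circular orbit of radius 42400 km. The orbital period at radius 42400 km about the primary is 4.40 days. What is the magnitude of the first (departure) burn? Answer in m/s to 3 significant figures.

From Kepler's third law T² = 4π²r³/μ at r = 42400 km, T = 4.40 days = 4.40 × 86400 s = 3.8016×10^5 s: μ = 4π²r³/T² = 20822.1 km³/s².
Semi-major axis of the transfer orbit: a_t = (10900 + 42400)/2 = 26650 km.
On the circular orbit at r = 10900 km, v_c = √(μ/r) = 1.3821 km/s.
Vis-viva on the transfer ellipse at r = 10900 km gives v_t = √[μ(2/r − 1/a_t)] = 1.7433 km/s.
Δv₁ = |v_t − v_c| = |1.7433 − 1.3821| = 0.3612 km/s.

Δv₁ = 361 m/s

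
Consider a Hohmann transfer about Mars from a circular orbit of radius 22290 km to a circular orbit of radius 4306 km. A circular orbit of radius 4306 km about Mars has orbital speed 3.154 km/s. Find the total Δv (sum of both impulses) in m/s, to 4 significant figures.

Δv = 1527 m/s

From the circular-orbit relation v² = μ/r at r = 4306 km: μ = v²r = (3.154)² × 4306 = 42834.9 km³/s².
The Hohmann ellipse has a_t = (r₁ + r₂)/2 = 13298 km.
At r₁ the circular-orbit speed is v₁ = √(μ/r₁) = 1.38626 km/s.
On the transfer ellipse at r₁, vis-viva gives v_a = √[μ(2/r₁ − 1/a_t)] = 0.788837 km/s.
First burn Δv₁ = |v_a − v₁| = 0.5974 km/s.
At r₂, v₂ = √(μ/r₂) = 3.1540 km/s.
Transfer-orbit speed at r₂: v_p = √[μ(2/r₂ − 1/a_t)] = 4.0834 km/s.
Second burn Δv₂ = |v₂ − v_p| = 0.9294 km/s.
Total Δv = Δv₁ + Δv₂ = 1.527 km/s.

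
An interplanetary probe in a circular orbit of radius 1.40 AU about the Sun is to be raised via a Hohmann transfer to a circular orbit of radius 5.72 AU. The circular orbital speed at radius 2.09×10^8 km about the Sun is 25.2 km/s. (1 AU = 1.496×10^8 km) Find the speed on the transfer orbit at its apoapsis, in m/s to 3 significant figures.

v = 7810 m/s

From the circular-orbit relation v² = μ/r at r = 2.09×10^8 km: μ = v²r = (25.2)² × 2.09×10^8 = 1.32723×10^11 km³/s².
In km: r₁ = 1.40 × 1.496×10^8 = 2.0944×10^8 km; r₂ = 5.72 × 1.496×10^8 = 8.55712×10^8 km.
The Hohmann ellipse has a_t = (r₁ + r₂)/2 = 5.32576×10^8 km.
The apoapsis of the transfer ellipse is at r = 8.55712×10^8 km.
Applying v² = μ(2/r − 1/a_t): v = 7.810 km/s.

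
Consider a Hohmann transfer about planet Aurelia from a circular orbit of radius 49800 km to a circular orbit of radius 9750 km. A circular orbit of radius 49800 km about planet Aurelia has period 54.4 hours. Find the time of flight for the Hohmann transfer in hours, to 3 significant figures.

From Kepler's third law T² = 4π²r³/μ at r = 49800 km, T = 54.4 hours = 54.4 × 3600 s = 1.9584×10^5 s: μ = 4π²r³/T² = 1.27129×10^5 km³/s².
Semi-major axis of the transfer orbit: a_t = (49800 + 9750)/2 = 29775 km.
By Kepler's third law the transfer-orbit period is T = 2π√(a_t³/μ), so t = T/2 = 45270 s.
Converting: 45270 s ÷ 3600 s/hour = 12.6 hours.

t = 12.6 hours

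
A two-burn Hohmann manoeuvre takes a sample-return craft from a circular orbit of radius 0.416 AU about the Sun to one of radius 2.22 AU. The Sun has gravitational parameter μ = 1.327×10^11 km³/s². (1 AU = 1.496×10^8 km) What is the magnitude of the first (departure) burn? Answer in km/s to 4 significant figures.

Δv₁ = 13.75 km/s

In km: r₁ = 0.416 × 1.496×10^8 = 6.22336×10^7 km; r₂ = 2.22 × 1.496×10^8 = 3.32112×10^8 km.
The Hohmann ellipse has a_t = (r₁ + r₂)/2 = 1.971728×10^8 km.
Circular speed at r = 6.22336×10^7 km: v_c = √(μ/r) = 46.18 km/s.
Transfer-orbit speed at the same r (vis-viva, a = a_t): v_t = √[μ(2/r − 1/a_t)] = 59.93 km/s.
Δv₁ = |v_t − v_c| = |59.93 − 46.18| = 13.75 km/s.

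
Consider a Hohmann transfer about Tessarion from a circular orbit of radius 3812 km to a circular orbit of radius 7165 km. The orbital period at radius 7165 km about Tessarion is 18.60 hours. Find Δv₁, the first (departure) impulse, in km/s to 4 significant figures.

From Kepler's third law T² = 4π²r³/μ at r = 7165 km, T = 18.60 hours = 18.60 × 3600 s = 66960 s: μ = 4π²r³/T² = 3238.75 km³/s².
The Hohmann ellipse has a_t = (r₁ + r₂)/2 = 5488.5 km.
On the circular orbit at r = 3812 km, v_c = √(μ/r) = 0.921748 km/s.
Vis-viva on the transfer ellipse at r = 3812 km gives v_t = √[μ(2/r − 1/a_t)] = 1.05316 km/s.
Δv₁ = |v_t − v_c| = |1.05316 − 0.921748| = 0.1314 km/s.

Δv₁ = 0.1314 km/s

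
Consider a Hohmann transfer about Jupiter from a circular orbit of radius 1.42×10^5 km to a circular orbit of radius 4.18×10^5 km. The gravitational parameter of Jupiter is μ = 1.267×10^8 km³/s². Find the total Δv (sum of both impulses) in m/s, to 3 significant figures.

Δv = 11600 m/s

Semi-major axis of the transfer orbit: a_t = (1.420×10^5 + 4.180×10^5)/2 = 2.800×10^5 km.
Circular speed at r₁: v₁ = √(μ/r₁) = √(1.267×10^8/1.420×10^5) = 29.871 km/s.
On the transfer ellipse at r₁, vis-viva gives v_p = √[μ(2/r₁ − 1/a_t)] = 36.497 km/s.
First burn Δv₁ = |v_p − v₁| = 6.626 km/s.
Circular speed at r₂: v₂ = √(μ/r₂) = 17.410 km/s.
Transfer-orbit speed at r₂: v_a = √[μ(2/r₂ − 1/a_t)] = 12.398 km/s.
Second burn Δv₂ = |v₂ − v_a| = 5.012 km/s.
Δv = Δv₁ + Δv₂ = 6.626 + 5.012 = 11.64 km/s.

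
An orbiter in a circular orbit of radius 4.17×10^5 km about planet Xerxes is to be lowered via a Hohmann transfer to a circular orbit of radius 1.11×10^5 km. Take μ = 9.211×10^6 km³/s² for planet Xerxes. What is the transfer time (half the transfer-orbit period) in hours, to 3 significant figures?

t = 39.0 hours

The Hohmann ellipse has a_t = (r₁ + r₂)/2 = 2.640×10^5 km.
Half the transfer-orbit period gives t = π√(a_t³/μ) = 1.404×10^5 s.
Converting: 1.404×10^5 s ÷ 3600 s/hour = 39.0 hours.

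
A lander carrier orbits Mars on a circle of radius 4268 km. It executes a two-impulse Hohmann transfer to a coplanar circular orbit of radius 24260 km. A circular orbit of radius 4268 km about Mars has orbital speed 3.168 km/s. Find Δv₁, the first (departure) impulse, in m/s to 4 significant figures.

Δv₁ = 963.5 m/s

From the circular-orbit relation v² = μ/r at r = 4268 km: μ = v²r = (3.168)² × 4268 = 42834.6 km³/s².
Semi-major axis of the transfer orbit: a_t = (4268 + 24260)/2 = 14264 km.
Circular speed at r = 4268 km: v_c = √(μ/r) = 3.1680 km/s.
Transfer-orbit speed at the same r (vis-viva, a = a_t): v_t = √[μ(2/r − 1/a_t)] = 4.1315 km/s.
Δv₁ = |v_t − v_c| = |4.1315 − 3.1680| = 0.9635 km/s.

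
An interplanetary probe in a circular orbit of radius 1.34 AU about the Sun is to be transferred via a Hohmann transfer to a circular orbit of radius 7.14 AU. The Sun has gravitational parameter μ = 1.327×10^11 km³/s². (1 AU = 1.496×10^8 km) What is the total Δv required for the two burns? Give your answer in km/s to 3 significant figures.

In km: r₁ = 1.34 × 1.496×10^8 = 2.00464×10^8 km; r₂ = 7.14 × 1.496×10^8 = 1.068144×10^9 km.
Semi-major axis of the transfer orbit: a_t = (2.00464×10^8 + 1.068144×10^9)/2 = 6.34304×10^8 km.
At r₁ the circular-orbit speed is v₁ = √(μ/r₁) = 25.7287 km/s.
Transfer-orbit speed at r₁ (v² = μ(2/r − 1/a)): v_p = √[μ(2/r₁ − 1/a_t)] = 33.3875 km/s.
First burn Δv₁ = |v_p − v₁| = 7.659 km/s.
Circular speed at r₂: v₂ = √(μ/r₂) = 11.146 km/s.
Transfer-orbit speed at r₂: v_a = √[μ(2/r₂ − 1/a_t)] = 6.2660 km/s.
Second burn Δv₂ = |v₂ − v_a| = 4.880 km/s.
Δv = Δv₁ + Δv₂ = 7.659 + 4.880 = 12.54 km/s.

Δv = 12.5 km/s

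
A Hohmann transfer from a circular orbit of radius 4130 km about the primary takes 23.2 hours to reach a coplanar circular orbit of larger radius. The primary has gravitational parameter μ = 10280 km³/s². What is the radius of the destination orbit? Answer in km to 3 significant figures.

Transfer time t = 23.2 hours = 83520 s, and t = π√(a_t³/μ).
So a_t = (μ t²/π²)^(1/3) = (10280 × (83520)² / π²)^(1/3) = 19368 km.
Since a_t = (r₁ + r₂)/2, r₂ = 2a_t − r₁ = 2×19368 − 4130 = 34606 km.

r₂ = 34600 km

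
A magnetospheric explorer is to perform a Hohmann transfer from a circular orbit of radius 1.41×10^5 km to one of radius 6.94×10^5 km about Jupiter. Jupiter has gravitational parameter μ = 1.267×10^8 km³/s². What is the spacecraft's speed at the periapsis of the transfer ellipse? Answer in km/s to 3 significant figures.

Transfer-ellipse semi-major axis a_t = (r₁ + r₂)/2 = (1.410×10^5 + 6.940×10^5)/2 = 4.175×10^5 km.
The periapsis of the transfer ellipse is at r = 1.410×10^5 km.
From the vis-viva equation, v = √[μ(2/r − 1/a_t)] = 38.65 km/s.

v = 38.6 km/s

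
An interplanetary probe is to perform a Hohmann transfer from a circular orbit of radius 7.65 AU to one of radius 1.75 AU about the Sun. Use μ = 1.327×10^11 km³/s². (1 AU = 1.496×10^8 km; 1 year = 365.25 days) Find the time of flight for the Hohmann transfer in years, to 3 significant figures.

t = 5.10 years

In km: r₁ = 7.65 × 1.496×10^8 = 1.14444×10^9 km; r₂ = 1.75 × 1.496×10^8 = 2.618×10^8 km.
Transfer-ellipse semi-major axis a_t = (r₁ + r₂)/2 = (1.14444×10^9 + 2.618×10^8)/2 = 7.0312×10^8 km.
Transfer time t = π√(a_t³/μ) = π√((7.0312×10^8)³ / 1.327×10^11) = 1.608×10^8 s.
Converting: 1.608×10^8 s ÷ 3.15576×10^7 s/year (365.25 × 86400) = 5.10 years.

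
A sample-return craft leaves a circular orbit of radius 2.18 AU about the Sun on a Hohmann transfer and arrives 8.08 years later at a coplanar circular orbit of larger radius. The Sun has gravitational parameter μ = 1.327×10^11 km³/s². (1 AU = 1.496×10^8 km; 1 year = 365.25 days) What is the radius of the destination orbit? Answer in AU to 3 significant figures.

In km: r₁ = 2.18 × 1.496×10^8 = 3.26128×10^8 km.
Transfer time t = 8.08 years × 365.25 × 86400 s = 2.54985408×10^8 s, and t = π√(a_t³/μ).
So a_t = (μ t²/π²)^(1/3) = (1.327×10^11 × (2.54985408×10^8)² / π²)^(1/3) = 9.5617×10^8 km.
Since a_t = (r₁ + r₂)/2, r₂ = 2a_t − r₁ = 2×9.5617×10^8 − 3.26128×10^8 = 1.586212×10^9 km.
In AU: r₂ = 1.586212×10^9 / 1.496×10^8 = 10.6 AU.

r₂ = 10.6 AU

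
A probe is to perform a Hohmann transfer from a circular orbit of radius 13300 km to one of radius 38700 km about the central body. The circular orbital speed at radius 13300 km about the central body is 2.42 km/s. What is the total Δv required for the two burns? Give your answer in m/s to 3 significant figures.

From the circular-orbit relation v² = μ/r at r = 13300 km: μ = v²r = (2.42)² × 13300 = 77890.1 km³/s².
Transfer-ellipse semi-major axis a_t = (r₁ + r₂)/2 = (13300 + 38700)/2 = 26000 km.
Circular speed at r₁: v₁ = √(μ/r₁) = √(77890.1/13300) = 2.4200 km/s.
On the transfer ellipse at r₁, vis-viva equation gives v_p = √[μ(2/r₁ − 1/a_t)] = 2.9525 km/s.
First burn Δv₁ = |v_p − v₁| = 0.5325 km/s.
Circular speed at r₂: v₂ = √(μ/r₂) = 1.419 km/s.
Transfer-orbit speed at r₂: v_a = √[μ(2/r₂ − 1/a_t)] = 1.015 km/s.
Second burn Δv₂ = |v₂ − v_a| = 0.4040 km/s.
Δv = Δv₁ + Δv₂ = 0.5325 + 0.4040 = 0.9365 km/s.

Δv = 936 m/s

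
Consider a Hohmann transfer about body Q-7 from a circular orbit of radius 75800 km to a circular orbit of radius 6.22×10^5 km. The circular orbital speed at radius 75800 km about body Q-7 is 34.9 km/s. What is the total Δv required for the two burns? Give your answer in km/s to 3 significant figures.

Δv = 18.2 km/s

From the circular-orbit relation v² = μ/r at r = 75800 km: μ = v²r = (34.9)² × 75800 = 9.23252×10^7 km³/s².
Semi-major axis of the transfer orbit: a_t = (75800 + 6.220×10^5)/2 = 3.489×10^5 km.
Circular speed at r₁: v₁ = √(μ/r₁) = √(9.23252×10^7/75800) = 34.900 km/s.
Transfer-orbit speed at r₁ (vis-viva equation): v_p = √[μ(2/r₁ − 1/a_t)] = 46.598 km/s.
First burn Δv₁ = |v_p − v₁| = 11.698 km/s.
At r₂, v₂ = √(μ/r₂) = 12.1833 km/s.
Transfer-orbit speed at r₂: v_a = √[μ(2/r₂ − 1/a_t)] = 5.67870 km/s.
Second burn Δv₂ = |v₂ − v_a| = 6.5046 km/s.
Δv = Δv₁ + Δv₂ = 11.698 + 6.5046 = 18.20 km/s.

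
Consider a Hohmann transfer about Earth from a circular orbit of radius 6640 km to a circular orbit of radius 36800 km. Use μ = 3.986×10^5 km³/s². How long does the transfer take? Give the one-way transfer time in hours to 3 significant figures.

t = 4.42 hours

The Hohmann ellipse has a_t = (r₁ + r₂)/2 = 21720 km.
Half the transfer-orbit period gives t = π√(a_t³/μ) = 15928 s.
Converting: 15928 s ÷ 3600 s/hour = 4.42 hours.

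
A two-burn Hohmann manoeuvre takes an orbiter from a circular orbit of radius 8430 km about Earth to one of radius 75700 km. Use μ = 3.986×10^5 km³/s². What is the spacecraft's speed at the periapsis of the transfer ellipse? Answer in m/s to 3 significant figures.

v = 9220 m/s

The Hohmann ellipse has a_t = (r₁ + r₂)/2 = 42065 km.
The periapsis of the transfer ellipse is at r = 8430 km.
Vis-viva: v = √[μ(2/r − 1/a_t)] = √[3.986×10^5 × (2/8430 − 1/42065)] = 9.224 km/s.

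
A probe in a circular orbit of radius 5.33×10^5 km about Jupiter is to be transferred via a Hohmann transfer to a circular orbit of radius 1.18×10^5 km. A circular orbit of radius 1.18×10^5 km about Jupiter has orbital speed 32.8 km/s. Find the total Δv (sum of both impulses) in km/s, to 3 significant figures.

Δv = 15.3 km/s

From the circular-orbit relation v² = μ/r at r = 1.18×10^5 km: μ = v²r = (32.8)² × 1.18×10^5 = 1.26949×10^8 km³/s².
Semi-major axis of the transfer orbit: a_t = (5.330×10^5 + 1.180×10^5)/2 = 3.255×10^5 km.
Circular speed at r₁: v₁ = √(μ/r₁) = √(1.26949×10^8/5.330×10^5) = 15.433 km/s.
Transfer-orbit speed at r₁ (vis-viva equation): v_a = √[μ(2/r₁ − 1/a_t)] = 9.2922 km/s.
First burn Δv₁ = |v_a − v₁| = 6.141 km/s.
Circular speed at r₂: v₂ = √(μ/r₂) = 32.800 km/s.
Transfer-orbit speed at r₂: v_p = √[μ(2/r₂ − 1/a_t)] = 41.972 km/s.
Second burn Δv₂ = |v₂ − v_p| = 9.172 km/s.
Total Δv = Δv₁ + Δv₂ = 15.31 km/s.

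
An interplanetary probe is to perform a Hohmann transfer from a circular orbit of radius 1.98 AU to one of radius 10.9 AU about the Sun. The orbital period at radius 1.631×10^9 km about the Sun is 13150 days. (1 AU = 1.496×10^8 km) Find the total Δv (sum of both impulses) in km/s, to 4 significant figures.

Δv = 10.39 km/s

From Kepler's third law T² = 4π²r³/μ at r = 1.631×10^9 km, T = 13150 days = 13150 × 86400 s = 1.13616×10^9 s: μ = 4π²r³/T² = 1.32691×10^11 km³/s².
In km: r₁ = 1.98 × 1.496×10^8 = 2.96208×10^8 km; r₂ = 10.9 × 1.496×10^8 = 1.63064×10^9 km.
Transfer-ellipse semi-major axis a_t = (r₁ + r₂)/2 = (2.96208×10^8 + 1.63064×10^9)/2 = 9.63424×10^8 km.
Circular speed at r₁: v₁ = √(μ/r₁) = √(1.32691×10^11/2.96208×10^8) = 21.17 km/s.
On the transfer ellipse at r₁, vis-viva gives v_p = √[μ(2/r₁ − 1/a_t)] = 27.54 km/s.
First burn Δv₁ = |v_p − v₁| = 6.370 km/s.
At r₂, v₂ = √(μ/r₂) = 9.021 km/s.
Transfer-orbit speed at r₂: v_a = √[μ(2/r₂ − 1/a_t)] = 5.002 km/s.
Second burn Δv₂ = |v₂ − v_a| = 4.019 km/s.
Total Δv = Δv₁ + Δv₂ = 10.39 km/s.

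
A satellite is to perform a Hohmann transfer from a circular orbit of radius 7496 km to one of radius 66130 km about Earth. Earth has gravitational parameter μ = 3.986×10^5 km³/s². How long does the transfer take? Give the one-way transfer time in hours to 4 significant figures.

t = 9.763 hours

Semi-major axis of the transfer orbit: a_t = (7496 + 66130)/2 = 36813 km.
By Kepler's third law the transfer-orbit period is T = 2π√(a_t³/μ), so t = T/2 = 35147 s.
Converting: 35147 s ÷ 3600 s/hour = 9.763 hours.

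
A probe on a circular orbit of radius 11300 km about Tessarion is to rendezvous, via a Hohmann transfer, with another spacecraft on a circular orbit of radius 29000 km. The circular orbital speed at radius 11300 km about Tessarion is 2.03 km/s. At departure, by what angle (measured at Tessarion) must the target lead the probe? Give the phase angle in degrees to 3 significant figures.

φ = 75.7°

From the circular-orbit relation v² = μ/r at r = 11300 km: μ = v²r = (2.03)² × 11300 = 46566.2 km³/s².
Semi-major axis of the transfer orbit: a_t = (11300 + 29000)/2 = 20150 km.
The half-period of the transfer ellipse is t = π√(a_t³/μ) = 41640 s.
Target angular speed ω₂ = √(μ/r₂³) = 4.370×10^-5 rad/s.
Angle swept by the target during transfer: ω₂·t = 1.820 rad = 104.3°.
The probe traverses 180° on the transfer ellipse, so the target must lead by 180° − 104.3° = 75.7°.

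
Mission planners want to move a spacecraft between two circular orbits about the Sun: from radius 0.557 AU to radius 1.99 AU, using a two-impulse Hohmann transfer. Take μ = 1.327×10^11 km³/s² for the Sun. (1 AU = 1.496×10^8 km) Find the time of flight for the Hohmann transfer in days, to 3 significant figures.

In km: r₁ = 0.557 × 1.496×10^8 = 8.33272×10^7 km; r₂ = 1.99 × 1.496×10^8 = 2.97704×10^8 km.
Semi-major axis of the transfer orbit: a_t = (8.33272×10^7 + 2.97704×10^8)/2 = 1.905156×10^8 km.
Half the transfer-orbit period gives t = π√(a_t³/μ) = 2.2678×10^7 s.
Converting: 2.2678×10^7 s ÷ 86400 s/day = 262 days.

t = 262 days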